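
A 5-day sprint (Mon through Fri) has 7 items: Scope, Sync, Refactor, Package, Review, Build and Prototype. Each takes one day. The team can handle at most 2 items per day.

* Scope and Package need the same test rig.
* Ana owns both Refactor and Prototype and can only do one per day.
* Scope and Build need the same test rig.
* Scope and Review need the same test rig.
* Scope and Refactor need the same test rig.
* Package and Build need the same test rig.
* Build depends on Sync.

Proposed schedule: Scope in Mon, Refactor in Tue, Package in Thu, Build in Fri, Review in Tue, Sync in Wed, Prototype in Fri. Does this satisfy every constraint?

Yes, all constraints hold

The team can handle at most 2 items per day — holds.
Ana owns both Refactor and Prototype and can only do one per day — holds.
Scope and Review need the same test rig — holds.
Build depends on Sync — holds.
Scope and Refactor need the same test rig — holds.
Scope and Build need the same test rig — holds.
Package and Build need the same test rig — holds.
Scope and Package need the same test rig — holds.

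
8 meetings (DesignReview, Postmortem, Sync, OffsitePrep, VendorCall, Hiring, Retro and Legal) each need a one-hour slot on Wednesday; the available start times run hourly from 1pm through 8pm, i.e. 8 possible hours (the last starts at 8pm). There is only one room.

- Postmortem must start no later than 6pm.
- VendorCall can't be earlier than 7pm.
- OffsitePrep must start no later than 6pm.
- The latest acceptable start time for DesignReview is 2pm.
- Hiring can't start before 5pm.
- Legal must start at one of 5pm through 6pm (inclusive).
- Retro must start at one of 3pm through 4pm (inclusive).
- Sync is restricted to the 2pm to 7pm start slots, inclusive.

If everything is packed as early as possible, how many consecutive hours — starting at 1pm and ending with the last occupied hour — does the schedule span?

8

With at most 1 per hour and 8 meetings, at least 8 hours are needed.
VendorCall can't be placed before 7pm — that is hour 7 counting from 1pm — so the schedule must run through at least 7 hours.
8 works (last occupied hour: 8pm): for example Hiring in 8pm; OffsitePrep in 6pm; VendorCall in 7pm; Legal in 5pm; Sync in 4pm; DesignReview in 1pm; Retro in 3pm; Postmortem in 2pm.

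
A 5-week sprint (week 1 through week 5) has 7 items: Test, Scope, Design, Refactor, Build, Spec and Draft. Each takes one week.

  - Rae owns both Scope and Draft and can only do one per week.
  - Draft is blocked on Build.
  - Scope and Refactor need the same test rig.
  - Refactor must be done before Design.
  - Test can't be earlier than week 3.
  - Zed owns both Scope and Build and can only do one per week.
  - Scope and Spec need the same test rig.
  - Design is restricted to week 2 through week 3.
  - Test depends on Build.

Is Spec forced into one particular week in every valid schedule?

Spec can be week 1 (e.g. Refactor=week 1; Draft=week 2; Test=week 3; Scope=week 3; Spec=week 1; Design=week 2; Build=week 1) or week 2 (e.g. Design=week 2; Draft=week 2; Scope=week 3; Test=week 3; Refactor=week 1; Build=week 1; Spec=week 2).

No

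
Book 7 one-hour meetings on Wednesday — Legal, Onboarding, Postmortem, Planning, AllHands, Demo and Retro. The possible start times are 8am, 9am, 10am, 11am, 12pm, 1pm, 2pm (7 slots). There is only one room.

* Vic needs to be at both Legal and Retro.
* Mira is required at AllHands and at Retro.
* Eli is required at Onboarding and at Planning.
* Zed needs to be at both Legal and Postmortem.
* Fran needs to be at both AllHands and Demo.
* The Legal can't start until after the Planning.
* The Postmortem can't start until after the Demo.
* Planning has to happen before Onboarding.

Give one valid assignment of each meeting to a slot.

Retro in 2pm; AllHands in 1pm; Planning in 8am; Legal in 9am; Postmortem in 12pm; Demo in 11am; Onboarding in 10am

Checking: Demo(11am) before Postmortem(12pm); Planning(8am) before Onboarding(10am); Planning(8am) before Legal(9am); Legal(9am) != Postmortem(12pm); Onboarding(10am) != Planning(8am); AllHands(1pm) != Demo(11am); AllHands(1pm) != Retro(2pm); Legal(9am) != Retro(2pm); max 1 per slot (cap 1).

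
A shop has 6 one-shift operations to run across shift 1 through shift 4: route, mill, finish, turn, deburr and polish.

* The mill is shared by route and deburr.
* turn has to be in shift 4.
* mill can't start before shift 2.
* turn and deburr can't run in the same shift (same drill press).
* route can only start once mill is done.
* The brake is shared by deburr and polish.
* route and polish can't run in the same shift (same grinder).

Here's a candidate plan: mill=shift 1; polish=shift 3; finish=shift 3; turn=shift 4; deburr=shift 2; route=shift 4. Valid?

turn has to be in shift 4 — holds.
mill can't start before shift 2 — violated.
The mill is shared by route and deburr — holds.
The brake is shared by deburr and polish — holds.
turn and deburr can't run in the same shift (same drill press) — holds.
route and polish can't run in the same shift (same grinder) — holds.
route can only start once mill is done — holds.

No. mill can't start before shift 2 is not satisfied.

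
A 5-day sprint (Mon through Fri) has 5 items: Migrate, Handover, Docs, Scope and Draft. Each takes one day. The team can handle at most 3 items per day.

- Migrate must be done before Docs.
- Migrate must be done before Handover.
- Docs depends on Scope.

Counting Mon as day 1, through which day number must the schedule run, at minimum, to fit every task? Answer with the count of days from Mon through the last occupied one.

2 days

The precedence chain requires at least 2 distinct days.
With at most 3 per day and 5 tasks, at least 2 days are needed.
2 works (last occupied day: Tue): for example Scope -> Mon; Handover -> Tue; Draft -> Mon; Migrate -> Mon; Docs -> Tue.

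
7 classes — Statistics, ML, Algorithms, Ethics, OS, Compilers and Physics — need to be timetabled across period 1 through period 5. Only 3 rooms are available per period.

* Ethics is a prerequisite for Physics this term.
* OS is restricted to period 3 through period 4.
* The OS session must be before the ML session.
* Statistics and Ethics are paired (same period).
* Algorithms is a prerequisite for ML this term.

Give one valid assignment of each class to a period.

Compilers -> period 2, Ethics -> period 1, Physics -> period 2, ML -> period 4, OS -> period 3, Statistics -> period 1, Algorithms -> period 1

Checking: OS(period 3) before ML(period 4); Ethics(period 1) before Physics(period 2); Algorithms(period 1) before ML(period 4); Statistics = Ethics = period 1; OS=period 3 in [period 3,period 4]; max 3 per period (cap 3).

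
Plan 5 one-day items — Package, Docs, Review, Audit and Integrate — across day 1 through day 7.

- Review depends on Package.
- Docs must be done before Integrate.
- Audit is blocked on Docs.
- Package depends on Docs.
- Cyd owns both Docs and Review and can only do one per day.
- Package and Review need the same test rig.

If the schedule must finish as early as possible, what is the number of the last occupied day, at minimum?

The precedence chain requires at least 3 distinct days.
3 works (last occupied day: day 3): for example Docs=day 1, Review=day 3, Audit=day 2, Integrate=day 2, Package=day 2.

day 3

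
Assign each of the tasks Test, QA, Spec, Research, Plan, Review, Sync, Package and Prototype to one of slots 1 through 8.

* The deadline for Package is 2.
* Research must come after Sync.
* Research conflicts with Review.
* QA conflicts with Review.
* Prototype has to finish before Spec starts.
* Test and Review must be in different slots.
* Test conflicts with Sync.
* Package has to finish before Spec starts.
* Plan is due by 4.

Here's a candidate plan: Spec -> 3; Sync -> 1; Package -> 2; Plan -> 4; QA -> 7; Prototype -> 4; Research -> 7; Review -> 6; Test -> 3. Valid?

Invalid. Prototype has to finish before Spec starts.

Test conflicts with Sync — holds.
The deadline for Package is 2 — holds.
QA conflicts with Review — holds.
Package has to finish before Spec starts — holds.
Prototype has to finish before Spec starts — violated.
Test and Review must be in different slots — holds.
Research must come after Sync — holds.
Plan is due by 4 — holds.
Research conflicts with Review — holds.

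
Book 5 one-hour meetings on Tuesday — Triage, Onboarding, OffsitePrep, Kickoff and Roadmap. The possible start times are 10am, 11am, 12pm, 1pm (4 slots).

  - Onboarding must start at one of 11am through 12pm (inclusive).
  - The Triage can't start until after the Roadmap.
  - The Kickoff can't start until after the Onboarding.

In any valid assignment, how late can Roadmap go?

12pm

Downstream work caps Roadmap at 12pm.
Roadmap at 12pm is achievable: Triage=1pm; OffsitePrep=10am; Roadmap=12pm; Kickoff=12pm; Onboarding=11am.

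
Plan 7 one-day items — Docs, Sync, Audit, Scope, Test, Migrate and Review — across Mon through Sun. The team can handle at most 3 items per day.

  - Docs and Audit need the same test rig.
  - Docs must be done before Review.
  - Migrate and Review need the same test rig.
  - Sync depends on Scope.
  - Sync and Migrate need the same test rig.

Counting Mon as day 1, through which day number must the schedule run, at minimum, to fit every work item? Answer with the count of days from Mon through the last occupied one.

The precedence chain requires at least 2 distinct days.
With at most 3 per day and 7 work items, at least 3 days are needed.
3 works (last occupied day: Wed): for example Scope -> Mon; Sync -> Tue; Test -> Mon; Review -> Tue; Audit -> Tue; Migrate -> Wed; Docs -> Mon.

3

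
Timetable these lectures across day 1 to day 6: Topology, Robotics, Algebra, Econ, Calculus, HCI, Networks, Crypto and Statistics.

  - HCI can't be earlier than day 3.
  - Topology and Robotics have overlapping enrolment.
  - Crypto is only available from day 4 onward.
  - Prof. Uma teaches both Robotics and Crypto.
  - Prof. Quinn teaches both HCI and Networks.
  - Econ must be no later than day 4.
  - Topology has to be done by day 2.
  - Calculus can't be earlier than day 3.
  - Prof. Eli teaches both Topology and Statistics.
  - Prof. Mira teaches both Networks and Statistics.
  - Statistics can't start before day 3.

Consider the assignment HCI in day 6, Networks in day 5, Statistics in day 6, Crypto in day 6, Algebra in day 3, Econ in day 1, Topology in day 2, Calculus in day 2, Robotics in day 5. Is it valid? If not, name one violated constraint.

Crypto is only available from day 4 onward — holds.
Topology has to be done by day 2 — holds.
HCI can't be earlier than day 3 — holds.
Statistics can't start before day 3 — holds.
Prof. Quinn teaches both HCI and Networks — holds.
Calculus can't be earlier than day 3 — violated.
Prof. Uma teaches both Robotics and Crypto — holds.
Topology and Robotics have overlapping enrolment — holds.
Prof. Mira teaches both Networks and Statistics — holds.
Prof. Eli teaches both Topology and Statistics — holds.
Econ must be no later than day 4 — holds.

Invalid. Calculus can't be earlier than day 3.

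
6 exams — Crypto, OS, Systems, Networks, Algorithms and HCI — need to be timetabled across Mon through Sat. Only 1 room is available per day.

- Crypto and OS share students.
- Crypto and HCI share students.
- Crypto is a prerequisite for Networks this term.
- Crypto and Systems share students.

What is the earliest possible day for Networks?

Precedence pushes Networks to at least Tue.
Networks at Tue is achievable: Crypto in Mon; OS in Wed; Systems in Thu; Networks in Tue; Algorithms in Fri; HCI in Sat.

Tue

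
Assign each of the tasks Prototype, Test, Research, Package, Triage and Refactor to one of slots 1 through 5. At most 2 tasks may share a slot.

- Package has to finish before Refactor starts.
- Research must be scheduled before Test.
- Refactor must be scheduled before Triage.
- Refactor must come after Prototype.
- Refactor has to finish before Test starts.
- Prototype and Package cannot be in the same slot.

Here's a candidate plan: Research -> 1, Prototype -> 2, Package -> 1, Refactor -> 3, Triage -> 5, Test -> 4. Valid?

Yes, all constraints hold

Refactor has to finish before Test starts — holds.
Research must be scheduled before Test — holds.
At most 2 tasks may share a slot — holds.
Package has to finish before Refactor starts — holds.
Refactor must come after Prototype — holds.
Prototype and Package cannot be in the same slot — holds.
Refactor must be scheduled before Triage — holds.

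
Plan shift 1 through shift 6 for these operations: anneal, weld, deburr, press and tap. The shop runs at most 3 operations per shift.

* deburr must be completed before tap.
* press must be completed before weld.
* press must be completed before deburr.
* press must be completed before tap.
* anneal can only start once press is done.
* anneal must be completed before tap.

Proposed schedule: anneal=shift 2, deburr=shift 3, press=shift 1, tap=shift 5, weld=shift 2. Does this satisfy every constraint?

The shop runs at most 3 operations per shift — holds.
press must be completed before tap — holds.
anneal can only start once press is done — holds.
deburr must be completed before tap — holds.
anneal must be completed before tap — holds.
press must be completed before weld — holds.
press must be completed before deburr — holds.

Valid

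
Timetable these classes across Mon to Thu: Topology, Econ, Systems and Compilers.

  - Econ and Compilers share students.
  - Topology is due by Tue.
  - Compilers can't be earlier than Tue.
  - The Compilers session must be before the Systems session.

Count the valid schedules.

18

Splitting on Topology: it can be Mon (9), Tue (9). Listing each branch's schedules as (Econ, Systems, Compilers):
Topology=Mon: (Mon,Wed,Tue) (Mon,Thu,Tue) (Mon,Thu,Wed) (Tue,Thu,Wed) (Wed,Wed,Tue) (Wed,Thu,Tue) (Thu,Wed,Tue) (Thu,Thu,Tue) (Thu,Thu,Wed) — 9.
Topology=Tue: (Mon,Wed,Tue) (Mon,Thu,Tue) (Mon,Thu,Wed) (Tue,Thu,Wed) (Wed,Wed,Tue) (Wed,Thu,Tue) (Thu,Wed,Tue) (Thu,Thu,Tue) (Thu,Thu,Wed) — 9.
Summing: 9 + 9 = 18.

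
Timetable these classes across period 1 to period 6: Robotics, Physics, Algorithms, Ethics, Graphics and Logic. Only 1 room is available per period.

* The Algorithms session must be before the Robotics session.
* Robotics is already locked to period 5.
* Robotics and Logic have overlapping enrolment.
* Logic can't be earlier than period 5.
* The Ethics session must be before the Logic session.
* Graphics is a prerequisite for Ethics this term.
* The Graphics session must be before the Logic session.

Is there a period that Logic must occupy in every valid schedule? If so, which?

Logic's window is period 5–period 6.
Robotics is fixed at period 5, and Logic can't share a period with Robotics.
So Logic must be period 6.

period 6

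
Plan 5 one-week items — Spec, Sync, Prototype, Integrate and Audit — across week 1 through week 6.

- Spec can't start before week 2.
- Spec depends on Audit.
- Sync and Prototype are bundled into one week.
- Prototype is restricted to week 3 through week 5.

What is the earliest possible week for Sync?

Sync must be in the same week as Prototype, which can't be before week 3, so Sync is at least week 3; Sync must be in the same week as Prototype, which can't be after week 5, so Sync is at most week 5.
Sync at week 3 is achievable: Audit=week 1, Prototype=week 3, Spec=week 2, Sync=week 3, Integrate=week 1.

week 3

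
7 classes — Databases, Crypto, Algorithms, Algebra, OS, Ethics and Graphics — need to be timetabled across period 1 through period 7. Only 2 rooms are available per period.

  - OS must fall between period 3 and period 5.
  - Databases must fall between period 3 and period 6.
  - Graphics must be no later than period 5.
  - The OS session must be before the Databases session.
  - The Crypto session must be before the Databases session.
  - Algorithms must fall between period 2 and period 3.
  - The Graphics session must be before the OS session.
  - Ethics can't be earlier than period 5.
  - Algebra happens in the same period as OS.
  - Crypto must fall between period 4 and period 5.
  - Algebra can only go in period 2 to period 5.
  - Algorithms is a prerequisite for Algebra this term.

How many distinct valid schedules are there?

52

Splitting on Databases: it can be period 5 (6), period 6 (46). Listing each branch's schedules as (Crypto, Algorithms, Algebra, OS, Ethics, Graphics) by period number:
Databases=period 5: (4,2,3,3,5,1) (4,2,3,3,5,2) (4,2,3,3,6,1) (4,2,3,3,6,2) (4,2,3,3,7,1) (4,2,3,3,7,2) — 6.
Databases=period 6: (4,2,3,3,5,1) (4,2,3,3,5,2) (4,2,3,3,6,1) (4,2,3,3,6,2) (4,2,3,3,7,1) (4,2,3,3,7,2) (4,2,5,5,6,1) (4,2,5,5,6,2) (4,2,5,5,6,3) (4,2,5,5,6,4) (4,2,5,5,7,1) (4,2,5,5,7,2) (4,2,5,5,7,3) (4,2,5,5,7,4) (4,3,5,5,6,1) (4,3,5,5,6,2) (4,3,5,5,6,3) (4,3,5,5,6,4) (4,3,5,5,7,1) (4,3,5,5,7,2) (4,3,5,5,7,3) (4,3,5,5,7,4) (5,2,3,3,5,1) (5,2,3,3,5,2) (5,2,3,3,6,1) (5,2,3,3,6,2) (5,2,3,3,7,1) (5,2,3,3,7,2) (5,2,4,4,5,1) (5,2,4,4,5,2) (5,2,4,4,5,3) (5,2,4,4,6,1) (5,2,4,4,6,2) (5,2,4,4,6,3) (5,2,4,4,7,1) (5,2,4,4,7,2) (5,2,4,4,7,3) (5,3,4,4,5,1) (5,3,4,4,5,2) (5,3,4,4,5,3) (5,3,4,4,6,1) (5,3,4,4,6,2) (5,3,4,4,6,3) (5,3,4,4,7,1) (5,3,4,4,7,2) (5,3,4,4,7,3) — 46.
Summing: 6 + 46 = 52.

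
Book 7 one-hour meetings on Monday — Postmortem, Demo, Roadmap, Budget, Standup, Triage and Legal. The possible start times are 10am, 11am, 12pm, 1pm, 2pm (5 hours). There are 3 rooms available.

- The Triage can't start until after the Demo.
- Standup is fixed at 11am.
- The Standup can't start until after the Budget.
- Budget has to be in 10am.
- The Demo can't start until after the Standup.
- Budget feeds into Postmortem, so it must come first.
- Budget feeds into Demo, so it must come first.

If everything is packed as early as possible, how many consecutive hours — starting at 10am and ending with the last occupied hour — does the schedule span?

4 hours

The precedence chain requires at least 4 distinct hours.
With at most 3 per hour and 7 meetings, at least 3 hours are needed.
4 works (last occupied hour: 1pm): for example Roadmap=10am, Standup=11am, Budget=10am, Postmortem=11am, Triage=1pm, Demo=12pm, Legal=10am.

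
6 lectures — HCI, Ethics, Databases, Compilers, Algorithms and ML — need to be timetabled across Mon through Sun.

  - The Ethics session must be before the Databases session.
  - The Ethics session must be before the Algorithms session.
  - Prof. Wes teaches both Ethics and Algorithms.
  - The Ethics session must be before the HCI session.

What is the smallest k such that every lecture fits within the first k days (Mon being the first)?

The precedence chain requires at least 2 distinct days.
2 works (last occupied day: Tue): for example ML -> Mon; HCI -> Tue; Algorithms -> Tue; Databases -> Tue; Compilers -> Mon; Ethics -> Mon.

2 days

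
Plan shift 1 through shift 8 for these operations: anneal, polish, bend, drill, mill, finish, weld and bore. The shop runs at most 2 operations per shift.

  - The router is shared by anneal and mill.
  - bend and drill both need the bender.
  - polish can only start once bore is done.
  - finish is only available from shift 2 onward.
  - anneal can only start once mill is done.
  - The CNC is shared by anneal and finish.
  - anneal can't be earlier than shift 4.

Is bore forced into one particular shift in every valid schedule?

No

bore can be shift 1 (e.g. weld in shift 3, bend in shift 3, polish in shift 2, bore in shift 1, finish in shift 2, drill in shift 4, mill in shift 1, anneal in shift 4) or shift 2 (e.g. mill -> shift 1, anneal -> shift 4, bore -> shift 2, bend -> shift 1, polish -> shift 3, drill -> shift 3, finish -> shift 2, weld -> shift 4).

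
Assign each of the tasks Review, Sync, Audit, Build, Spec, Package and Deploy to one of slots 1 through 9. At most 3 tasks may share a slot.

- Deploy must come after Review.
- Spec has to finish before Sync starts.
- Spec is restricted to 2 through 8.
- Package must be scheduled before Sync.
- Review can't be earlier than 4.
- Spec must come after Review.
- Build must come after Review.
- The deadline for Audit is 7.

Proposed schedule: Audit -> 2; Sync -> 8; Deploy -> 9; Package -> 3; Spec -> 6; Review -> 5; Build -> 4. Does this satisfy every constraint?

Spec must come after Review — holds.
Spec is restricted to 2 through 8 — holds.
The deadline for Audit is 7 — holds.
At most 3 tasks may share a slot — holds.
Spec has to finish before Sync starts — holds.
Package must be scheduled before Sync — holds.
Deploy must come after Review — holds.
Review can't be earlier than 4 — holds.
Build must come after Review — violated.

No — it violates: Build must come after Review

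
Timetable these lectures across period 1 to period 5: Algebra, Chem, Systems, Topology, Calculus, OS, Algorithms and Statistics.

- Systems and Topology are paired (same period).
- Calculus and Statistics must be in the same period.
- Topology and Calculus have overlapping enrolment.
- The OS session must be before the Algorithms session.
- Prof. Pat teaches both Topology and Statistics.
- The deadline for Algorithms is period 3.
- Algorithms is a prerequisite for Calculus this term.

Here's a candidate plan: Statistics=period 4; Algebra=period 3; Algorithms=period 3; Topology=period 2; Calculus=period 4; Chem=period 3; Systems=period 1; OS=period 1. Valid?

No — it violates: Systems and Topology are paired (same period)

Algorithms is a prerequisite for Calculus this term — holds.
Calculus and Statistics must be in the same period — holds.
Prof. Pat teaches both Topology and Statistics — holds.
The OS session must be before the Algorithms session — holds.
Systems and Topology are paired (same period) — violated.
The deadline for Algorithms is period 3 — holds.
Topology and Calculus have overlapping enrolment — holds.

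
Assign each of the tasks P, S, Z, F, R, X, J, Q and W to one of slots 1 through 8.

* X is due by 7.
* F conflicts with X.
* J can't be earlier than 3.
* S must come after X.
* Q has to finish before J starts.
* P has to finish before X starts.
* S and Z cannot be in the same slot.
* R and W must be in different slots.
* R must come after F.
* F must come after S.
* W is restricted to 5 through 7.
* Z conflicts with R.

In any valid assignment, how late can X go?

5

Precedence pushes X to at least 2; X's own window allows nothing later than 7; downstream work caps X at 5.
X at 5 is achievable: X in 5; R in 8; Z in 1; P in 1; S in 6; J in 3; Q in 1; W in 5; F in 7.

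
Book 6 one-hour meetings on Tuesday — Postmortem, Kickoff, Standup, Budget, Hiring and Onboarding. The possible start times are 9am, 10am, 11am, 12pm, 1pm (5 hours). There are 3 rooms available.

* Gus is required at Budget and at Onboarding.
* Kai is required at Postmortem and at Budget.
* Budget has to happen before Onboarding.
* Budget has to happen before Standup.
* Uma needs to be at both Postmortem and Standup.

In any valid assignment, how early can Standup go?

10am

Precedence pushes Standup to at least 10am.
Standup at 10am is achievable: Kickoff=9am, Onboarding=10am, Hiring=9am, Postmortem=11am, Budget=9am, Standup=10am.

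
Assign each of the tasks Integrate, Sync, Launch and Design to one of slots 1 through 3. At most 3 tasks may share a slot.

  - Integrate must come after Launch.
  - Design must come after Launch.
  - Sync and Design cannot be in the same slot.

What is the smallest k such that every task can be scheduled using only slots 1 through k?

The precedence chain requires at least 2 distinct slots.
With at most 3 per slot and 4 tasks, at least 2 slots are needed.
2 works (last occupied slot: 2): for example Design in 2; Launch in 1; Integrate in 2; Sync in 1.

2 slots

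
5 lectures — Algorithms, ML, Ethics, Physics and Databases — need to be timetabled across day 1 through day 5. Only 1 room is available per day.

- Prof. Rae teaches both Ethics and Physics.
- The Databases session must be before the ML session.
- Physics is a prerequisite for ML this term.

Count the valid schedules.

Splitting on Algorithms: it can be day 1 (8), day 2 (8), day 3 (8), day 4 (8), day 5 (8). Listing each branch's schedules as (ML, Ethics, Physics, Databases) by day number:
Algorithms=day 1: (4,5,2,3) (4,5,3,2) (5,2,3,4) (5,2,4,3) (5,3,2,4) (5,3,4,2) (5,4,2,3) (5,4,3,2) — 8.
Algorithms=day 2: (4,5,1,3) (4,5,3,1) (5,1,3,4) (5,1,4,3) (5,3,1,4) (5,3,4,1) (5,4,1,3) (5,4,3,1) — 8.
Algorithms=day 3: (4,5,1,2) (4,5,2,1) (5,1,2,4) (5,1,4,2) (5,2,1,4) (5,2,4,1) (5,4,1,2) (5,4,2,1) — 8.
Algorithms=day 4: (3,5,1,2) (3,5,2,1) (5,1,2,3) (5,1,3,2) (5,2,1,3) (5,2,3,1) (5,3,1,2) (5,3,2,1) — 8.
Algorithms=day 5: (3,4,1,2) (3,4,2,1) (4,1,2,3) (4,1,3,2) (4,2,1,3) (4,2,3,1) (4,3,1,2) (4,3,2,1) — 8.
Summing: 8 + 8 + 8 + 8 + 8 = 40.

40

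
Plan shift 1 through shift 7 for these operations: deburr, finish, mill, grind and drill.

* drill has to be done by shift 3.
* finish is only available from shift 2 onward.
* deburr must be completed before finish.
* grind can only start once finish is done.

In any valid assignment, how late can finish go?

shift 6

Finish is available from shift 2; downstream work caps finish at shift 6.
finish at shift 6 is achievable: mill -> shift 1, deburr -> shift 1, grind -> shift 7, drill -> shift 1, finish -> shift 6.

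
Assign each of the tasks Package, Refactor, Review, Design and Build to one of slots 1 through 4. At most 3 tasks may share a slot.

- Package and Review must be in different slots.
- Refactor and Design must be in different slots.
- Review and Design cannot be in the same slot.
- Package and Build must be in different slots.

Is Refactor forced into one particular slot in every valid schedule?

No

Refactor can be 1 (e.g. Refactor in 1, Design in 3, Package in 1, Build in 2, Review in 2) or 2 (e.g. Review in 2, Package in 1, Refactor in 2, Build in 2, Design in 1).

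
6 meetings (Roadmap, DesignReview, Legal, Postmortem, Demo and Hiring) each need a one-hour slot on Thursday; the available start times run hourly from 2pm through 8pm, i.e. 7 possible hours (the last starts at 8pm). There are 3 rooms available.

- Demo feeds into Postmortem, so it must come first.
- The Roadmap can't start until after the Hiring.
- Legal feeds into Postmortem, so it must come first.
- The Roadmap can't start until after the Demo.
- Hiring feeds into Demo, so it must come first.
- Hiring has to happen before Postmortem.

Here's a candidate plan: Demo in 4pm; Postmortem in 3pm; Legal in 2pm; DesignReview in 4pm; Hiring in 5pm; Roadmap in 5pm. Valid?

Hiring has to happen before Postmortem — violated.
Hiring feeds into Demo, so it must come first — violated.
Legal feeds into Postmortem, so it must come first — holds.
There are 3 rooms available — holds.
The Roadmap can't start until after the Demo — holds.
The Roadmap can't start until after the Hiring — violated.
Demo feeds into Postmortem, so it must come first — violated.

Invalid. Hiring has to happen before Postmortem.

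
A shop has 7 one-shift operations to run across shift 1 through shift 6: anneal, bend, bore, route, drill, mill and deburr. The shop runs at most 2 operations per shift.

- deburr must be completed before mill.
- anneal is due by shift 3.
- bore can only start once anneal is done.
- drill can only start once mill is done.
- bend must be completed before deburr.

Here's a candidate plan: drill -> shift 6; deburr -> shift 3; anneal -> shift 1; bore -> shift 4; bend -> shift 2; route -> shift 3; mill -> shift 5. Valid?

The shop runs at most 2 operations per shift — holds.
deburr must be completed before mill — holds.
anneal is due by shift 3 — holds.
bend must be completed before deburr — holds.
drill can only start once mill is done — holds.
bore can only start once anneal is done — holds.

Valid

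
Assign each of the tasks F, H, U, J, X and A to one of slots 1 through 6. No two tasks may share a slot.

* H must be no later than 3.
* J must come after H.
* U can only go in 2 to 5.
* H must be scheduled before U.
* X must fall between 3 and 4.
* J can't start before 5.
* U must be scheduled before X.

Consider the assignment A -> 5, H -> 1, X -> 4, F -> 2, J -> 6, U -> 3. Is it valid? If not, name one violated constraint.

X must fall between 3 and 4 — holds.
U can only go in 2 to 5 — holds.
H must be scheduled before U — holds.
J can't start before 5 — holds.
No two tasks may share a slot — holds.
U must be scheduled before X — holds.
H must be no later than 3 — holds.
J must come after H — holds.

Yes, all constraints hold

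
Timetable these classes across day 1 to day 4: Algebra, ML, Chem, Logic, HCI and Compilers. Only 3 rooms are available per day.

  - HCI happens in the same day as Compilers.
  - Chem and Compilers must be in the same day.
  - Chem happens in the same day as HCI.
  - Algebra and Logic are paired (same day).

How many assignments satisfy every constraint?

36

Splitting on Algebra: it can be day 1 (9), day 2 (9), day 3 (9), day 4 (9). Listing each branch's schedules as (ML, Chem, Logic, HCI, Compilers) by day number:
Algebra=day 1: (1,2,1,2,2) (1,3,1,3,3) (1,4,1,4,4) (2,3,1,3,3) (2,4,1,4,4) (3,2,1,2,2) (3,4,1,4,4) (4,2,1,2,2) (4,3,1,3,3) — 9.
Algebra=day 2: (1,3,2,3,3) (1,4,2,4,4) (2,1,2,1,1) (2,3,2,3,3) (2,4,2,4,4) (3,1,2,1,1) (3,4,2,4,4) (4,1,2,1,1) (4,3,2,3,3) — 9.
Algebra=day 3: (1,2,3,2,2) (1,4,3,4,4) (2,1,3,1,1) (2,4,3,4,4) (3,1,3,1,1) (3,2,3,2,2) (3,4,3,4,4) (4,1,3,1,1) (4,2,3,2,2) — 9.
Algebra=day 4: (1,2,4,2,2) (1,3,4,3,3) (2,1,4,1,1) (2,3,4,3,3) (3,1,4,1,1) (3,2,4,2,2) (4,1,4,1,1) (4,2,4,2,2) (4,3,4,3,3) — 9.
Summing: 9 + 9 + 9 + 9 = 36.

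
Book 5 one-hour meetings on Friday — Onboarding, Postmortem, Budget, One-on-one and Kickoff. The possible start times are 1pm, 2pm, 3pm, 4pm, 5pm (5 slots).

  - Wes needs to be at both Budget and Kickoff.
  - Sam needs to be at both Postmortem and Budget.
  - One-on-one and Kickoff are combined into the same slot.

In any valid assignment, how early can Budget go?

1pm

Budget at 1pm is achievable: Budget in 1pm, One-on-one in 2pm, Postmortem in 2pm, Onboarding in 1pm, Kickoff in 2pm.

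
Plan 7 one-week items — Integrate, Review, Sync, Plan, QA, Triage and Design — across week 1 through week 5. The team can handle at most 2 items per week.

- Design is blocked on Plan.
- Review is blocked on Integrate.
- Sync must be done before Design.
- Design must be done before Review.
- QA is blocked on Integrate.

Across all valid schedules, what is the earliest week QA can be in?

Precedence pushes QA to at least week 2.
QA at week 2 is achievable: Integrate=week 1; QA=week 2; Review=week 4; Triage=week 3; Sync=week 1; Design=week 3; Plan=week 2.

week 2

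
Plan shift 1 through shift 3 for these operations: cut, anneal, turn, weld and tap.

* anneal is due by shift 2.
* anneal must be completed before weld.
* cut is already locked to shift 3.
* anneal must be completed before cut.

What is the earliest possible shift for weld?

Precedence pushes weld to at least shift 2.
weld at shift 2 is achievable: anneal in shift 1, cut in shift 3, weld in shift 2, turn in shift 1, tap in shift 1.

shift 2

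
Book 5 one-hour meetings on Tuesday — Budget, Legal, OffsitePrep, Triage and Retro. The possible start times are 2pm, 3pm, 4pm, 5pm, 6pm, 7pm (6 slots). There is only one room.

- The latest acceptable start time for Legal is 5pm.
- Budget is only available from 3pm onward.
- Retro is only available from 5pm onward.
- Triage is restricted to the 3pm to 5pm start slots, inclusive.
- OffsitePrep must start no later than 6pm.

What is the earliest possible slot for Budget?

Budget is available from 3pm.
Budget at 3pm is achievable: Retro in 5pm; Legal in 2pm; Budget in 3pm; OffsitePrep in 6pm; Triage in 4pm.

3pm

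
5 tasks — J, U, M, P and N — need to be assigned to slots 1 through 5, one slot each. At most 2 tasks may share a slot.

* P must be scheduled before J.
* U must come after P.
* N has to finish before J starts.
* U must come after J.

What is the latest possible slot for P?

Downstream work caps P at 3.
P at 3 is achievable: P in 3; M in 1; U in 5; J in 4; N in 1.

3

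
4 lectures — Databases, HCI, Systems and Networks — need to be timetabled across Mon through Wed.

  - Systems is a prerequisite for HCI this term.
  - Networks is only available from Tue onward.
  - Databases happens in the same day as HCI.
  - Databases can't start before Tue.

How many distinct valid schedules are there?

Splitting on Databases: it can be Tue (2), Wed (4). Listing each branch's schedules as (HCI, Systems, Networks):
Databases=Tue: (Tue,Mon,Tue) (Tue,Mon,Wed) — 2.
Databases=Wed: (Wed,Mon,Tue) (Wed,Mon,Wed) (Wed,Tue,Tue) (Wed,Tue,Wed) — 4.
Summing: 2 + 4 = 6.

6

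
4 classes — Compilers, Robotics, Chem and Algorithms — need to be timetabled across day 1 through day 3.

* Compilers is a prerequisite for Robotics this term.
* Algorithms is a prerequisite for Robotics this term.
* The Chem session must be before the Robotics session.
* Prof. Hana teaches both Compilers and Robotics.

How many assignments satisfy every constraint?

Splitting on Compilers: it can be day 1 (5), day 2 (4). Listing each branch's schedules as (Robotics, Chem, Algorithms) by day number:
Compilers=day 1: (2,1,1) (3,1,1) (3,1,2) (3,2,1) (3,2,2) — 5.
Compilers=day 2: (3,1,1) (3,1,2) (3,2,1) (3,2,2) — 4.
Summing: 5 + 4 = 9.

9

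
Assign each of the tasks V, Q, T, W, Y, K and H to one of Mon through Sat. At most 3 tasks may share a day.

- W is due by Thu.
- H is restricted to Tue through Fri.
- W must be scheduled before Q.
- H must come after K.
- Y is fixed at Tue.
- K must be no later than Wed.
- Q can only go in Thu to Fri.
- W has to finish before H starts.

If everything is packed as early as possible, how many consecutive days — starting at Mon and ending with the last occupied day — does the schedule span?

The precedence chain requires at least 2 distinct days.
With at most 3 per day and 7 tasks, at least 3 days are needed.
Q can't be placed before Thu — that is day 4 counting from Mon — so the schedule must run through at least 4 days.
4 works (last occupied day: Thu): for example Q=Thu, Y=Tue, W=Mon, H=Tue, K=Mon, T=Tue, V=Mon.

4 days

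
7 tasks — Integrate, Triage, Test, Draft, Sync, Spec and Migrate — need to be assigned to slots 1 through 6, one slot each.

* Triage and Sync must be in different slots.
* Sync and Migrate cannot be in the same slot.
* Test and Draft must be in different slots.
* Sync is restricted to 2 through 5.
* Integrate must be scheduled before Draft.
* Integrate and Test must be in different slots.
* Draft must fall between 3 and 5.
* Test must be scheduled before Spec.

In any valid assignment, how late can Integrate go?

4

Downstream work caps Integrate at 4.
Integrate at 4 is achievable: Sync -> 2; Migrate -> 1; Spec -> 2; Test -> 1; Triage -> 1; Draft -> 5; Integrate -> 4.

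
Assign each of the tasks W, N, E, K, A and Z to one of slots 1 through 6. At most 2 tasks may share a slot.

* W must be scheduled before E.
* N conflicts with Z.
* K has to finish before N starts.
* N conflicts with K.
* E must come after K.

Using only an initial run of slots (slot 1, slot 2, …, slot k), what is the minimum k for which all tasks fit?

3 slots

The precedence chain requires at least 2 distinct slots.
With at most 2 per slot and 6 tasks, at least 3 slots are needed.
3 works (last occupied slot: 3): for example Z in 3, E in 2, W in 1, A in 3, K in 1, N in 2.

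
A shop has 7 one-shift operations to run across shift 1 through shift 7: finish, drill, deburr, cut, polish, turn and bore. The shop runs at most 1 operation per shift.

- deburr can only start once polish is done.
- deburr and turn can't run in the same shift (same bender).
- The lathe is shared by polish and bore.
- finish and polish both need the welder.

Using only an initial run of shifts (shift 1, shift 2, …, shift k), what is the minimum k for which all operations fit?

7 shifts

The precedence chain requires at least 2 distinct shifts.
With at most 1 per shift and 7 operations, at least 7 shifts are needed.
7 works (last occupied shift: shift 7): for example polish -> shift 1, finish -> shift 3, drill -> shift 4, deburr -> shift 2, cut -> shift 5, bore -> shift 7, turn -> shift 6.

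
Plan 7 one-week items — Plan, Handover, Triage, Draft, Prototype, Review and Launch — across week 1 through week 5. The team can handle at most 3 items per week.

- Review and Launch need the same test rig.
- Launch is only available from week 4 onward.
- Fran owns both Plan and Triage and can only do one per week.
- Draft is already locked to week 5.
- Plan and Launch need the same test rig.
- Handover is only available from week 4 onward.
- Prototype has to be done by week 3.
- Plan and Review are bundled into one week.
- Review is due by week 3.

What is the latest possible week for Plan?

week 3

Plan must be in the same week as Review, which can't be after week 3, so Plan is at most week 3.
Plan at week 3 is achievable: Triage=week 1, Handover=week 4, Prototype=week 1, Plan=week 3, Review=week 3, Launch=week 4, Draft=week 5.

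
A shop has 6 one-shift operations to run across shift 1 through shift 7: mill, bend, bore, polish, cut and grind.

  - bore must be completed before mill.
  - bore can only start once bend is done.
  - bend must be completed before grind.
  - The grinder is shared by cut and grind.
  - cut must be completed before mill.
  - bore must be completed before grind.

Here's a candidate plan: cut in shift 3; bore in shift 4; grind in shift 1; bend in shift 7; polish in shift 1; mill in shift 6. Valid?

cut must be completed before mill — holds.
bore must be completed before grind — violated.
The grinder is shared by cut and grind — holds.
bend must be completed before grind — violated.
bore must be completed before mill — holds.
bore can only start once bend is done — violated.

No. bend must be completed before grind is not satisfied.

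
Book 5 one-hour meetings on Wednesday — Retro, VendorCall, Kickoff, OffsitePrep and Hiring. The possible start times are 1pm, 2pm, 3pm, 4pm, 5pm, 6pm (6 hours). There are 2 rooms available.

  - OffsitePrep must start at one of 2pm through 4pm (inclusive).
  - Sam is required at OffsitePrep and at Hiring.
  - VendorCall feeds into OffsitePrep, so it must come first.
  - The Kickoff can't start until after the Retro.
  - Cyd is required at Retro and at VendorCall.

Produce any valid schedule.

Kickoff=3pm, Hiring=1pm, VendorCall=1pm, OffsitePrep=2pm, Retro=2pm

Checking: VendorCall(1pm) before OffsitePrep(2pm); Retro(2pm) before Kickoff(3pm); Retro(2pm) != VendorCall(1pm); OffsitePrep(2pm) != Hiring(1pm); OffsitePrep=2pm in [2pm,4pm]; max 2 per hour (cap 2).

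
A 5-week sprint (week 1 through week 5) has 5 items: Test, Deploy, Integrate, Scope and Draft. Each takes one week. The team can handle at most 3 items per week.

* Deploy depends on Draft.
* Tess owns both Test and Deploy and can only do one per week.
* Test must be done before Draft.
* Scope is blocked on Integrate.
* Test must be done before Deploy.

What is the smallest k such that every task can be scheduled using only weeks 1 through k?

3

The precedence chain requires at least 3 distinct weeks.
With at most 3 per week and 5 tasks, at least 2 weeks are needed.
3 works (last occupied week: week 3): for example Integrate=week 1; Scope=week 2; Deploy=week 3; Draft=week 2; Test=week 1.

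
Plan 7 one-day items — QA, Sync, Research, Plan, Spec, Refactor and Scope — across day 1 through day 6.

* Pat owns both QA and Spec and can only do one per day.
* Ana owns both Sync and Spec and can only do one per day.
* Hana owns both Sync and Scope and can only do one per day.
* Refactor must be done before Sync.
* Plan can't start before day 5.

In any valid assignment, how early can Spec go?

Spec at day 1 is achievable: Plan=day 5; Sync=day 2; Spec=day 1; Research=day 1; Refactor=day 1; QA=day 2; Scope=day 1.

day 1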